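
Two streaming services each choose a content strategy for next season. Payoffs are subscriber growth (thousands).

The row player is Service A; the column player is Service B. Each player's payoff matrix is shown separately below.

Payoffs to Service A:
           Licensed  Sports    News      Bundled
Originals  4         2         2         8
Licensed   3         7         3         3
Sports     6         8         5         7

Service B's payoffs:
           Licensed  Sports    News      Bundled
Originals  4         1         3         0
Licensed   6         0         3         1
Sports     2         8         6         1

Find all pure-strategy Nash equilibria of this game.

Service A against Licensed: payoffs 4, 3, 6 → best response Sports.
Service A against Sports: payoffs 2, 7, 8 → best response Sports.
Service A against News: payoffs 2, 3, 5 → best response Sports.
Service A against Bundled: payoffs 8, 3, 7 → best response Originals.
Service B against Originals: payoffs 4, 1, 3, 0 → best response Licensed.
Service B against Licensed: payoffs 6, 0, 3, 1 → best response Licensed.
Service B against Sports: payoffs 2, 8, 6, 1 → best response Sports.
Mutual best responses: (Sports, Sports).

Pure NE: (Sports, Sports)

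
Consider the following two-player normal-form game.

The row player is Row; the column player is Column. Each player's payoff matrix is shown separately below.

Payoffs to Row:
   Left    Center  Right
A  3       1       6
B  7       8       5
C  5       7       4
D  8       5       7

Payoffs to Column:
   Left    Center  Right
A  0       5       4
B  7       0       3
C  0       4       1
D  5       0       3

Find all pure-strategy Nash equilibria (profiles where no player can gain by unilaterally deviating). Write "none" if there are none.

Row against Left: payoffs 3, 7, 5, 8 → best response D.
Row against Center: payoffs 1, 8, 7, 5 → best response B.
Row against Right: payoffs 6, 5, 4, 7 → best response D.
Column against A: payoffs 0, 5, 4 → best response Center.
Column against B: payoffs 7, 0, 3 → best response Left.
Column against C: payoffs 0, 4, 1 → best response Center.
Column against D: payoffs 5, 0, 3 → best response Left.
Mutual best responses: (D, Left).

(D, Left)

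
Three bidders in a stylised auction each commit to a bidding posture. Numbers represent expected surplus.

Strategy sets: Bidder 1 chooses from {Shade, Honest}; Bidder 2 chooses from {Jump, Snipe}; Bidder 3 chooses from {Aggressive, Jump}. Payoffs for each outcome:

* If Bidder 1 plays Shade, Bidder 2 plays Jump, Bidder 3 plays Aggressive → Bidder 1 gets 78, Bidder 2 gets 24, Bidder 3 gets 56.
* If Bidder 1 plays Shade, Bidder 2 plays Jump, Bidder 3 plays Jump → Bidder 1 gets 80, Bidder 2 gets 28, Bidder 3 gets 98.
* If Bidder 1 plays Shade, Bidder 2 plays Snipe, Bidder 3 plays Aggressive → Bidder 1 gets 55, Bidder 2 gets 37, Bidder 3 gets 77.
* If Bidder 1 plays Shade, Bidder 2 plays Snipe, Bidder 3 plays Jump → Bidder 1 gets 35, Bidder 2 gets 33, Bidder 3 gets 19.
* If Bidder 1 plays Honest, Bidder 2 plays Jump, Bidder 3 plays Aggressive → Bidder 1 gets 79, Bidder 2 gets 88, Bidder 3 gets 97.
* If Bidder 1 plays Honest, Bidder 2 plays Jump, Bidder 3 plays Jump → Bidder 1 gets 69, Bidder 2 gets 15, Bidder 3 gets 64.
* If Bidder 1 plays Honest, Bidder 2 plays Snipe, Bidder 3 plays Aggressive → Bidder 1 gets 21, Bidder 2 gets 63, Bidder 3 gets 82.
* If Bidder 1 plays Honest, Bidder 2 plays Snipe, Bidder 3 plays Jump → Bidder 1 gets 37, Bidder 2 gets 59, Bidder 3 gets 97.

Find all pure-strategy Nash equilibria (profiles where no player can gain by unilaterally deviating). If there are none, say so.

(Shade, Snipe, Aggressive) and (Honest, Jump, Aggressive) and (Honest, Snipe, Jump)

For each player, find the best response to each opponent profile; mutual best responses are the pure NE.
Bidder 1 against (Jump, Aggressive): payoffs 78, 79 → best response Honest.
Bidder 1 against (Jump, Jump): payoffs 80, 69 → best response Shade.
Bidder 1 against (Snipe, Aggressive): payoffs 55, 21 → best response Shade.
Bidder 1 against (Snipe, Jump): payoffs 35, 37 → best response Honest.
Bidder 2 against (Shade, Aggressive): payoffs 24, 37 → best response Snipe.
Bidder 2 against (Shade, Jump): payoffs 28, 33 → best response Snipe.
Bidder 2 against (Honest, Aggressive): payoffs 88, 63 → best response Jump.
Bidder 2 against (Honest, Jump): payoffs 15, 59 → best response Snipe.
Bidder 3 against (Shade, Jump): payoffs 56, 98 → best response Jump.
Bidder 3 against (Shade, Snipe): payoffs 77, 19 → best response Aggressive.
Bidder 3 against (Honest, Jump): payoffs 97, 64 → best response Aggressive.
Bidder 3 against (Honest, Snipe): payoffs 82, 97 → best response Jump.
Mutual best responses: (Shade, Snipe, Aggressive); (Honest, Jump, Aggressive); (Honest, Snipe, Jump).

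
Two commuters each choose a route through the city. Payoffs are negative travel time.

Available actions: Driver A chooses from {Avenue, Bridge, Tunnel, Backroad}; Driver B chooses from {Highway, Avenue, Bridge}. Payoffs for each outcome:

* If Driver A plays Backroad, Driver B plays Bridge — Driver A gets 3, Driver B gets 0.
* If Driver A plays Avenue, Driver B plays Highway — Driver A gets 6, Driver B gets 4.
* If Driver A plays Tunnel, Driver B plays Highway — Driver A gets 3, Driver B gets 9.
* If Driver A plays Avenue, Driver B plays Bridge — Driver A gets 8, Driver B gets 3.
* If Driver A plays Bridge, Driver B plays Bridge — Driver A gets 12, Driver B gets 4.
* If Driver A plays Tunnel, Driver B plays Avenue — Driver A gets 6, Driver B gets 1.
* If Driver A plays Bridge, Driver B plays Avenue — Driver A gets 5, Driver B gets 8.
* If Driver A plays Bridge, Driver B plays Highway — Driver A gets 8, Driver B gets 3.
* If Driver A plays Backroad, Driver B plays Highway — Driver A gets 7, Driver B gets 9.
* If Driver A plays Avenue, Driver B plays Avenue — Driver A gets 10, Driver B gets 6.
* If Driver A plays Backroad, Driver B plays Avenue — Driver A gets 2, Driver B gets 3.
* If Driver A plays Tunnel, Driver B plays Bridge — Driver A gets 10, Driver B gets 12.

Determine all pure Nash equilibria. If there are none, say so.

Pure NE: (Avenue, Avenue)

(Avenue, Highway): Driver A can switch to Bridge (6 → 8). Not NE.
(Avenue, Avenue): Driver A gets 10, best alternative 6; Driver B gets 6, best alternative 4. No profitable deviation — NE.
(Avenue, Bridge): Driver A can switch to Bridge (8 → 12). Not NE.
(Bridge, Highway): Driver B can switch to Avenue (3 → 8). Not NE.
(Bridge, Avenue): Driver A can switch to Avenue (5 → 10). Not NE.
(Bridge, Bridge): Driver B can switch to Avenue (4 → 8). Not NE.
(Tunnel, Highway): Driver A can switch to Avenue (3 → 6). Not NE.
(Tunnel, Avenue): Driver A can switch to Avenue (6 → 10). Not NE.
(Tunnel, Bridge): Driver A can switch to Bridge (10 → 12). Not NE.
(The remaining 3 profiles each have a profitable deviation by the same check.)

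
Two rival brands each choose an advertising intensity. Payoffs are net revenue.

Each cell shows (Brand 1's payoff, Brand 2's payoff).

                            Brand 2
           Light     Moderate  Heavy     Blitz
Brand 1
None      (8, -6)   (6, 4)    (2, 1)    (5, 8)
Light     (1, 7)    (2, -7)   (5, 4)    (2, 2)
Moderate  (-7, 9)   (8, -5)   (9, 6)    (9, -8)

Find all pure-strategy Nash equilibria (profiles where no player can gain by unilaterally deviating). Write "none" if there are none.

There is no pure-strategy Nash equilibrium.

Mark each player's best response to every combination of opponents' strategies; a profile where every player is best-responding is a pure Nash equilibrium.
Brand 1 against Light: payoffs 8, 1, -7 → best response None.
Brand 1 against Moderate: payoffs 6, 2, 8 → best response Moderate.
Brand 1 against Heavy: payoffs 2, 5, 9 → best response Moderate.
Brand 1 against Blitz: payoffs 5, 2, 9 → best response Moderate.
Brand 2 against None: payoffs -6, 4, 1, 8 → best response Blitz.
Brand 2 against Light: payoffs 7, -7, 4, 2 → best response Light.
Brand 2 against Moderate: payoffs 9, -5, 6, -8 → best response Light.
No profile is a mutual best response for all players.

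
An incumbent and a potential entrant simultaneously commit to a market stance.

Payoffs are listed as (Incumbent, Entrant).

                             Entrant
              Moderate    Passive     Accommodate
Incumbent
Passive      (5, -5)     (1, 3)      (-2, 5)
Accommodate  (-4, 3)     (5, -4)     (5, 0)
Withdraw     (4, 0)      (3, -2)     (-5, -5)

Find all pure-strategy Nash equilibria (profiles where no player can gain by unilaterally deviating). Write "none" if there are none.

none

For each player, find the best response to each opponent profile; mutual best responses are the pure NE.
Incumbent against Moderate: payoffs 5, -4, 4 → best response Passive.
Incumbent against Passive: payoffs 1, 5, 3 → best response Accommodate.
Incumbent against Accommodate: payoffs -2, 5, -5 → best response Accommodate.
Entrant against Passive: payoffs -5, 3, 5 → best response Accommodate.
Entrant against Accommodate: payoffs 3, -4, 0 → best response Moderate.
Entrant against Withdraw: payoffs 0, -2, -5 → best response Moderate.
No profile is a mutual best response for all players.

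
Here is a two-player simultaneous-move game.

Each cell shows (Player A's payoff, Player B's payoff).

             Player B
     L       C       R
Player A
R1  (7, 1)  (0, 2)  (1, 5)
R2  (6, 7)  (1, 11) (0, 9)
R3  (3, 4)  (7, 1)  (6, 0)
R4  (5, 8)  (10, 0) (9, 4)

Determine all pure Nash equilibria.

For each player, find the best response to each opponent profile; mutual best responses are the pure NE.
Player A against L: payoffs 7, 6, 3, 5 → best response R1.
Player A against C: payoffs 0, 1, 7, 10 → best response R4.
Player A against R: payoffs 1, 0, 6, 9 → best response R4.
Player B against R1: payoffs 1, 2, 5 → best response R.
Player B against R2: payoffs 7, 11, 9 → best response C.
Player B against R3: payoffs 4, 1, 0 → best response L.
Player B against R4: payoffs 8, 0, 4 → best response L.
No profile is a mutual best response for all players.

none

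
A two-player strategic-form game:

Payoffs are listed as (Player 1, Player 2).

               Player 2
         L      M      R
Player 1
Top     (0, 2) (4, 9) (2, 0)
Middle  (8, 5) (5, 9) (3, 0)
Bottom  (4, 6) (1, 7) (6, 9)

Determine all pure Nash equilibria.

The pure Nash equilibria are (Middle, M); (Bottom, R).

Player 1 against L: payoffs 0, 8, 4 → best response Middle.
Player 1 against M: payoffs 4, 5, 1 → best response Middle.
Player 1 against R: payoffs 2, 3, 6 → best response Bottom.
Player 2 against Top: payoffs 2, 9, 0 → best response M.
Player 2 against Middle: payoffs 5, 9, 0 → best response M.
Player 2 against Bottom: payoffs 6, 7, 9 → best response R.
Mutual best responses: (Middle, M); (Bottom, R).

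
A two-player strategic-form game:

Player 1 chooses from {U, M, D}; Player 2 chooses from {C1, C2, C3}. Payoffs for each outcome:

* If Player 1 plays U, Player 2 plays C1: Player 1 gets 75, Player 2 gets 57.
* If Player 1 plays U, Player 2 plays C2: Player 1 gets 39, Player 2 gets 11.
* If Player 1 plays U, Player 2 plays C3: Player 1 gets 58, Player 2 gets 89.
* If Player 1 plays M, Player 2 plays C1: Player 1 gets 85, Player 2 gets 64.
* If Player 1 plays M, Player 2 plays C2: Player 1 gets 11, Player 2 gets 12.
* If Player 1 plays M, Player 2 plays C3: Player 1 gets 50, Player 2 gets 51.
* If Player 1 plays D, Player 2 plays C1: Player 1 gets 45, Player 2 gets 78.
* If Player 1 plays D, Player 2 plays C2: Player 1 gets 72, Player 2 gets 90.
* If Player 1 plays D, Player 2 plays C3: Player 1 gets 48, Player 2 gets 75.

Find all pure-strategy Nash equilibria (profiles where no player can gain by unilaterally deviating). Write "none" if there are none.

The pure Nash equilibria are (U, C3), (M, C1), (D, C2).

(U, C1): Player 1 can switch to M (75 → 85). Not NE.
(U, C2): Player 1 can switch to D (39 → 72). Not NE.
(U, C3): Player 1 gets 58, best alternative 50; Player 2 gets 89, best alternative 57. No profitable deviation — NE.
(M, C1): Player 1 gets 85, best alternative 75; Player 2 gets 64, best alternative 51. No profitable deviation — NE.
(M, C2): Player 1 can switch to U (11 → 39). Not NE.
(M, C3): Player 1 can switch to U (50 → 58). Not NE.
(D, C1): Player 1 can switch to U (45 → 75). Not NE.
(D, C2): Player 1 gets 72, best alternative 39; Player 2 gets 90, best alternative 78. No profitable deviation — NE.
(D, C3): Player 1 can switch to U (48 → 58). Not NE.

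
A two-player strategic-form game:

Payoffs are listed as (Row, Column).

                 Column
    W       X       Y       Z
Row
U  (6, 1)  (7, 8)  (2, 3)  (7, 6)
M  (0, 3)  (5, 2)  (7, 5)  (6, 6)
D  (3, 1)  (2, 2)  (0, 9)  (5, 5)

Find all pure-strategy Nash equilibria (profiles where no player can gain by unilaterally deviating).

(U, X)

Row against W: payoffs 6, 0, 3 → best response U.
Row against X: payoffs 7, 5, 2 → best response U.
Row against Y: payoffs 2, 7, 0 → best response M.
Row against Z: payoffs 7, 6, 5 → best response U.
Column against U: payoffs 1, 8, 3, 6 → best response X.
Column against M: payoffs 3, 2, 5, 6 → best response Z.
Column against D: payoffs 1, 2, 9, 5 → best response Y.
Mutual best responses: (U, X).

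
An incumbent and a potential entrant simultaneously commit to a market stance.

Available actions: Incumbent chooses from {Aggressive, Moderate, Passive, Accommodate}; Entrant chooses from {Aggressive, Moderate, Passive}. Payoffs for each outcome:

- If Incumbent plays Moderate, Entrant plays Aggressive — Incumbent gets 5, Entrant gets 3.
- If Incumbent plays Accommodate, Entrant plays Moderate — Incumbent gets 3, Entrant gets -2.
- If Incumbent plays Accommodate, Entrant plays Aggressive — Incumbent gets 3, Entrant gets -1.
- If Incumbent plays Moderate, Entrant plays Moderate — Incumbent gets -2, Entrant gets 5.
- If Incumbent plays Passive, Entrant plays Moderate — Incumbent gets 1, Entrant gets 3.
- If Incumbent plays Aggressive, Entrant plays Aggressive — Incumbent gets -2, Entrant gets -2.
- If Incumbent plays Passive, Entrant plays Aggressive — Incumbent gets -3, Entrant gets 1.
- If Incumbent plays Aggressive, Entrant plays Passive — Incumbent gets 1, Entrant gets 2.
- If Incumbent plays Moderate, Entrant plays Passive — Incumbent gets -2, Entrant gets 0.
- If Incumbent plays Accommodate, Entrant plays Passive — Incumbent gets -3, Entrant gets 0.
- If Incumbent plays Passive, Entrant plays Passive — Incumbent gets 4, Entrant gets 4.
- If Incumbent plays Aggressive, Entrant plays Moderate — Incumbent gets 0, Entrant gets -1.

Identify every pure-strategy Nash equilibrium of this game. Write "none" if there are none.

Incumbent against Aggressive: payoffs -2, 5, -3, 3 → best response Moderate.
Incumbent against Moderate: payoffs 0, -2, 1, 3 → best response Accommodate.
Incumbent against Passive: payoffs 1, -2, 4, -3 → best response Passive.
Entrant against Aggressive: payoffs -2, -1, 2 → best response Passive.
Entrant against Moderate: payoffs 3, 5, 0 → best response Moderate.
Entrant against Passive: payoffs 1, 3, 4 → best response Passive.
Entrant against Accommodate: payoffs -1, -2, 0 → best response Passive.
Mutual best responses: (Passive, Passive).

The unique pure-strategy Nash equilibrium is (Passive, Passive).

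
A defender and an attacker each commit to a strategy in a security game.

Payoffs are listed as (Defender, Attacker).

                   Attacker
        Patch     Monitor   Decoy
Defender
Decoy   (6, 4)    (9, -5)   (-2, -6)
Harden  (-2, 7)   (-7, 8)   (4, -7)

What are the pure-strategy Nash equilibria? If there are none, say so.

(Decoy, Patch): Defender gets 6, best alternative -2; Attacker gets 4, best alternative -5. No profitable deviation — NE.
(Decoy, Monitor): Attacker can switch to Patch (-5 → 4). Not NE.
(Decoy, Decoy): Defender can switch to Harden (-2 → 4). Not NE.
(Harden, Patch): Defender can switch to Decoy (-2 → 6). Not NE.
(Harden, Monitor): Defender can switch to Decoy (-7 → 9). Not NE.
(Harden, Decoy): Attacker can switch to Patch (-7 → 7). Not NE.

The unique pure-strategy Nash equilibrium is (Decoy, Patch).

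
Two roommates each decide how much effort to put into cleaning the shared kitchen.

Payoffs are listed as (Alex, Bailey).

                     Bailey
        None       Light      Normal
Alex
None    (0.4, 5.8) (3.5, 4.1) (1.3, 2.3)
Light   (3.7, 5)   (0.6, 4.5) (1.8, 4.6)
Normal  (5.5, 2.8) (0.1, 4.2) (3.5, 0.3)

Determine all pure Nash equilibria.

(None, None): Alex can switch to Light (0.4 → 3.7). Not NE.
(None, Light): Bailey can switch to None (4.1 → 5.8). Not NE.
(None, Normal): Alex can switch to Light (1.3 → 1.8). Not NE.
(Light, None): Alex can switch to Normal (3.7 → 5.5). Not NE.
(Light, Light): Alex can switch to None (0.6 → 3.5). Not NE.
(Light, Normal): Alex can switch to Normal (1.8 → 3.5). Not NE.
(The remaining 3 profiles each have a profitable deviation by the same check.)

This game has no pure Nash equilibrium.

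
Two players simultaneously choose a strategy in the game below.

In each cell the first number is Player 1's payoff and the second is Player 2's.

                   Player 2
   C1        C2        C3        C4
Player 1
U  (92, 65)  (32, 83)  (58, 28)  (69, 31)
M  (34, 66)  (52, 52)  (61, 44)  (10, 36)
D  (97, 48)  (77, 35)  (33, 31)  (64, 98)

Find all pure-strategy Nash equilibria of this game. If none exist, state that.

(U, C1): Player 1 can switch to D (92 → 97). Not NE.
(U, C2): Player 1 can switch to M (32 → 52). Not NE.
(U, C3): Player 1 can switch to M (58 → 61). Not NE.
(U, C4): Player 2 can switch to C1 (31 → 65). Not NE.
(M, C1): Player 1 can switch to U (34 → 92). Not NE.
(M, C2): Player 1 can switch to D (52 → 77). Not NE.
(M, C3): Player 2 can switch to C1 (44 → 66). Not NE.
(M, C4): Player 1 can switch to U (10 → 69). Not NE.
(D, C1): Player 2 can switch to C4 (48 → 98). Not NE.
(D, C2): Player 2 can switch to C1 (35 → 48). Not NE.
(The remaining 2 profiles each have a profitable deviation by the same check.)

This game has no pure Nash equilibrium.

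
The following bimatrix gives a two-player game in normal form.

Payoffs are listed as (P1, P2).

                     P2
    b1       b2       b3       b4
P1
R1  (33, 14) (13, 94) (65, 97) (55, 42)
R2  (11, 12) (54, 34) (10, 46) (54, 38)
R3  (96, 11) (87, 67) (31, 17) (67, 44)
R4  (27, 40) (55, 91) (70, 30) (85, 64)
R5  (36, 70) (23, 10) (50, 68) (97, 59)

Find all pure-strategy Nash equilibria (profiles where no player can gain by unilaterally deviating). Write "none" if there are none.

P1 against b1: payoffs 33, 11, 96, 27, 36 → best response R3.
P1 against b2: payoffs 13, 54, 87, 55, 23 → best response R3.
P1 against b3: payoffs 65, 10, 31, 70, 50 → best response R4.
P1 against b4: payoffs 55, 54, 67, 85, 97 → best response R5.
P2 against R1: payoffs 14, 94, 97, 42 → best response b3.
P2 against R2: payoffs 12, 34, 46, 38 → best response b3.
P2 against R3: payoffs 11, 67, 17, 44 → best response b2.
P2 against R4: payoffs 40, 91, 30, 64 → best response b2.
P2 against R5: payoffs 70, 10, 68, 59 → best response b1.
Mutual best responses: (R3, b2).

The unique pure-strategy Nash equilibrium is (R3, b2).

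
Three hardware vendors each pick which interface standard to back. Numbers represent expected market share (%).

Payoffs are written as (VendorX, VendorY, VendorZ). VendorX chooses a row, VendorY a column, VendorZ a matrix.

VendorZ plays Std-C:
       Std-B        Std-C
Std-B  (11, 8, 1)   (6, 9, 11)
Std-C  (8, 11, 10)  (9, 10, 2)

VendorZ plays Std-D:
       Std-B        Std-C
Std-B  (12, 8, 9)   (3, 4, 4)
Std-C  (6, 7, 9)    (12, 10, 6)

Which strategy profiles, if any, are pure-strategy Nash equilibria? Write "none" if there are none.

VendorX against (Std-B, Std-C): payoffs 11, 8 → best response Std-B.
VendorX against (Std-B, Std-D): payoffs 12, 6 → best response Std-B.
VendorX against (Std-C, Std-C): payoffs 6, 9 → best response Std-C.
VendorX against (Std-C, Std-D): payoffs 3, 12 → best response Std-C.
VendorY against (Std-B, Std-C): payoffs 8, 9 → best response Std-C.
VendorY against (Std-B, Std-D): payoffs 8, 4 → best response Std-B.
VendorY against (Std-C, Std-C): payoffs 11, 10 → best response Std-B.
VendorY against (Std-C, Std-D): payoffs 7, 10 → best response Std-C.
VendorZ against (Std-B, Std-B): payoffs 1, 9 → best response Std-D.
VendorZ against (Std-B, Std-C): payoffs 11, 4 → best response Std-C.
VendorZ against (Std-C, Std-B): payoffs 10, 9 → best response Std-C.
VendorZ against (Std-C, Std-C): payoffs 2, 6 → best response Std-D.
Mutual best responses: (Std-B, Std-B, Std-D); (Std-C, Std-C, Std-D).

Pure-strategy Nash equilibria: (Std-B, Std-B, Std-D), (Std-C, Std-C, Std-D)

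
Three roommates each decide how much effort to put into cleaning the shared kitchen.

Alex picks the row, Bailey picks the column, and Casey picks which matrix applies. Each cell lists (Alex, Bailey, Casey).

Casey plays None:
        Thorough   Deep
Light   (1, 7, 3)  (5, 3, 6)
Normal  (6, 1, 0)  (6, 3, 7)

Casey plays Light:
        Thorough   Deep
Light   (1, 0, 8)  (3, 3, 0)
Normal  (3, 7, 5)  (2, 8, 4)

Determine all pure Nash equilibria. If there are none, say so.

(Normal, Deep, None)

(Light, Thorough, None): Alex can switch to Normal (1 → 6). Not NE.
(Light, Thorough, Light): Alex can switch to Normal (1 → 3). Not NE.
(Light, Deep, None): Alex can switch to Normal (5 → 6). Not NE.
(Light, Deep, Light): Casey can switch to None (0 → 6). Not NE.
(Normal, Thorough, None): Bailey can switch to Deep (1 → 3). Not NE.
(Normal, Thorough, Light): Bailey can switch to Deep (7 → 8). Not NE.
(Normal, Deep, None): Alex gets 6, best alternative 5; Bailey gets 3, best alternative 1; Casey gets 7, best alternative 4. No profitable deviation — NE.
(Normal, Deep, Light): Alex can switch to Light (2 → 3). Not NE.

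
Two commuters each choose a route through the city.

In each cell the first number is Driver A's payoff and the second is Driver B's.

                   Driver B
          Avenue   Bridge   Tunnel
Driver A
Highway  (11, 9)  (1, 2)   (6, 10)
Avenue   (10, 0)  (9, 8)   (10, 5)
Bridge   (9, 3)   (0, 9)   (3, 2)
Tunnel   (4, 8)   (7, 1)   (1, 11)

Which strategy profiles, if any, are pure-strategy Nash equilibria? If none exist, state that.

Pure NE: (Avenue, Bridge)

(Highway, Avenue): Driver B can switch to Tunnel (9 → 10). Not NE.
(Highway, Bridge): Driver A can switch to Avenue (1 → 9). Not NE.
(Highway, Tunnel): Driver A can switch to Avenue (6 → 10). Not NE.
(Avenue, Avenue): Driver A can switch to Highway (10 → 11). Not NE.
(Avenue, Bridge): Driver A gets 9, best alternative 7; Driver B gets 8, best alternative 5. No profitable deviation — NE.
(Avenue, Tunnel): Driver B can switch to Bridge (5 → 8). Not NE.
(Bridge, Avenue): Driver A can switch to Highway (9 → 11). Not NE.
(Bridge, Bridge): Driver A can switch to Highway (0 → 1). Not NE.
(Bridge, Tunnel): Driver A can switch to Highway (3 → 6). Not NE.
(Tunnel, Avenue): Driver A can switch to Highway (4 → 11). Not NE.
(Tunnel, Bridge): Driver A can switch to Avenue (7 → 9). Not NE.
(The remaining 1 profile has a profitable deviation by the same check.)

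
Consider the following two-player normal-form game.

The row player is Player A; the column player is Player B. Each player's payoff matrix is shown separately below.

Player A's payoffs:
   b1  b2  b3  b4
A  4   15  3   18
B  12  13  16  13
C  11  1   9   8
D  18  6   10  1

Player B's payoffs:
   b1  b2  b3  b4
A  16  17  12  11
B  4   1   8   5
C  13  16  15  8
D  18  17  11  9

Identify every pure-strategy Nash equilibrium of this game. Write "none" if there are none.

(A, b1): Player A can switch to B (4 → 12). Not NE.
(A, b2): Player A gets 15, best alternative 13; Player B gets 17, best alternative 16. No profitable deviation — NE.
(A, b3): Player A can switch to B (3 → 16). Not NE.
(A, b4): Player B can switch to b1 (11 → 16). Not NE.
(B, b1): Player A can switch to D (12 → 18). Not NE.
(B, b2): Player A can switch to A (13 → 15). Not NE.
(B, b3): Player A gets 16, best alternative 10; Player B gets 8, best alternative 5. No profitable deviation — NE.
(B, b4): Player A can switch to A (13 → 18). Not NE.
(D, b1): Player A gets 18, best alternative 12; Player B gets 18, best alternative 17. No profitable deviation — NE.
(The remaining 7 profiles each have a profitable deviation by the same check.)

The pure Nash equilibria are (A, b2); (B, b3); (D, b1).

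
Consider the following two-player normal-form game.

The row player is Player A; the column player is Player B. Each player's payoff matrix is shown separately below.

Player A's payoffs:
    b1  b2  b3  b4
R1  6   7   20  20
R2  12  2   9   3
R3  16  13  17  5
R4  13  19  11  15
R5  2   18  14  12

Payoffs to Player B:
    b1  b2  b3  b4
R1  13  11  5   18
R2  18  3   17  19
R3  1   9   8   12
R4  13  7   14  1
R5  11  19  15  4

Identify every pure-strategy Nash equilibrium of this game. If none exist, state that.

The unique pure-strategy Nash equilibrium is (R1, b4).

Mark each player's best response to every combination of opponents' strategies; a profile where every player is best-responding is a pure Nash equilibrium.
Player A against b1: payoffs 6, 12, 16, 13, 2 → best response R3.
Player A against b2: payoffs 7, 2, 13, 19, 18 → best response R4.
Player A against b3: payoffs 20, 9, 17, 11, 14 → best response R1.
Player A against b4: payoffs 20, 3, 5, 15, 12 → best response R1.
Player B against R1: payoffs 13, 11, 5, 18 → best response b4.
Player B against R2: payoffs 18, 3, 17, 19 → best response b4.
Player B against R3: payoffs 1, 9, 8, 12 → best response b4.
Player B against R4: payoffs 13, 7, 14, 1 → best response b3.
Player B against R5: payoffs 11, 19, 15, 4 → best response b2.
Mutual best responses: (R1, b4).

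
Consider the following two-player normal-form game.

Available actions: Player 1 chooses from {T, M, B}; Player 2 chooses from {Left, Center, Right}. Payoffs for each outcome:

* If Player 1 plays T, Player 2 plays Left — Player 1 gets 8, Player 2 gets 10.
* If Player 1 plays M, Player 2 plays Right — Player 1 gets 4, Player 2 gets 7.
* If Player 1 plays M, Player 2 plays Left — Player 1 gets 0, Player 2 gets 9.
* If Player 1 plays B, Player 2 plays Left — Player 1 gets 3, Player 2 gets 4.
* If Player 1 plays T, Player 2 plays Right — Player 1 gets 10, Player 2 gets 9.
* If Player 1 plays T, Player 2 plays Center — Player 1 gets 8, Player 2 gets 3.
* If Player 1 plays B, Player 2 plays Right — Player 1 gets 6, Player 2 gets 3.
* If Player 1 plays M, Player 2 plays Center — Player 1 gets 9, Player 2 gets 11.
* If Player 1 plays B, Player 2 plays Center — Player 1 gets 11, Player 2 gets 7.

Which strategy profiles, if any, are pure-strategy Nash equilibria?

(T, Left) and (B, Center)

Player 1 against Left: payoffs 8, 0, 3 → best response T.
Player 1 against Center: payoffs 8, 9, 11 → best response B.
Player 1 against Right: payoffs 10, 4, 6 → best response T.
Player 2 against T: payoffs 10, 3, 9 → best response Left.
Player 2 against M: payoffs 9, 11, 7 → best response Center.
Player 2 against B: payoffs 4, 7, 3 → best response Center.
Mutual best responses: (T, Left); (B, Center).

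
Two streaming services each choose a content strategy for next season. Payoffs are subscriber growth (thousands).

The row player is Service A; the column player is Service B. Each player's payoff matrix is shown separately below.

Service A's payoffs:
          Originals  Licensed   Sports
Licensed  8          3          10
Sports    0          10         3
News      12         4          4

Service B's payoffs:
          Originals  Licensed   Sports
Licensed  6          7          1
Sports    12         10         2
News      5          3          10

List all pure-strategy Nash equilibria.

No pure-strategy Nash equilibrium.

For each strategy profile, look for a profitable unilateral deviation.
(Licensed, Originals): Service A can switch to News (8 → 12). Not NE.
(Licensed, Licensed): Service A can switch to Sports (3 → 10). Not NE.
(Licensed, Sports): Service B can switch to Originals (1 → 6). Not NE.
(Sports, Originals): Service A can switch to Licensed (0 → 8). Not NE.
(Sports, Licensed): Service B can switch to Originals (10 → 12). Not NE.
(Sports, Sports): Service A can switch to Licensed (3 → 10). Not NE.
(News, Originals): Service B can switch to Sports (5 → 10). Not NE.
(News, Licensed): Service A can switch to Sports (4 → 10). Not NE.
(News, Sports): Service A can switch to Licensed (4 → 10). Not NE.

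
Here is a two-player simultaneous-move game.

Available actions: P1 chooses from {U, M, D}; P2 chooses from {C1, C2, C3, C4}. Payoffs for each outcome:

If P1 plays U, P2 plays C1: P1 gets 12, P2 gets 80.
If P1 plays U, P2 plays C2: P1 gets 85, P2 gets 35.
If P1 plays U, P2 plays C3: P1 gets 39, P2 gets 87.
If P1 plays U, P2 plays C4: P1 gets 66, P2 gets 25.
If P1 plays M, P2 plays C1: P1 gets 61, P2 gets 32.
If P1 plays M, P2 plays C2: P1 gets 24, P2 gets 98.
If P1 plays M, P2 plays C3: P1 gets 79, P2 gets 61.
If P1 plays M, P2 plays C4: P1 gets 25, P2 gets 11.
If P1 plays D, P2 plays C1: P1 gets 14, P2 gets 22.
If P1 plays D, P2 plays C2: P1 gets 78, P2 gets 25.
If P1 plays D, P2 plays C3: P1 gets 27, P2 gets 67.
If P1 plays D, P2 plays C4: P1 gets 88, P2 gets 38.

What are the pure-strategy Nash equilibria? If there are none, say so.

P1 against C1: payoffs 12, 61, 14 → best response M.
P1 against C2: payoffs 85, 24, 78 → best response U.
P1 against C3: payoffs 39, 79, 27 → best response M.
P1 against C4: payoffs 66, 25, 88 → best response D.
P2 against U: payoffs 80, 35, 87, 25 → best response C3.
P2 against M: payoffs 32, 98, 61, 11 → best response C2.
P2 against D: payoffs 22, 25, 67, 38 → best response C3.
No profile is a mutual best response for all players.

There is no pure-strategy Nash equilibrium.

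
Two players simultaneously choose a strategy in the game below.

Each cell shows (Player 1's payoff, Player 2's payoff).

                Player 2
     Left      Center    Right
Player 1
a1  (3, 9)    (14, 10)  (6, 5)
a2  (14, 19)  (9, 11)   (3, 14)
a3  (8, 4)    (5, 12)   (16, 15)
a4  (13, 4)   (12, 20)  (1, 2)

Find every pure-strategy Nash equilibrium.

(a1, Center); (a2, Left); (a3, Right)

(a1, Left): Player 1 can switch to a2 (3 → 14). Not NE.
(a1, Center): Player 1 gets 14, best alternative 12; Player 2 gets 10, best alternative 9. No profitable deviation — NE.
(a1, Right): Player 1 can switch to a3 (6 → 16). Not NE.
(a2, Left): Player 1 gets 14, best alternative 13; Player 2 gets 19, best alternative 14. No profitable deviation — NE.
(a2, Center): Player 1 can switch to a1 (9 → 14). Not NE.
(a2, Right): Player 1 can switch to a1 (3 → 6). Not NE.
(a3, Left): Player 1 can switch to a2 (8 → 14). Not NE.
(a3, Center): Player 1 can switch to a1 (5 → 14). Not NE.
(a3, Right): Player 1 gets 16, best alternative 6; Player 2 gets 15, best alternative 12. No profitable deviation — NE.
(a4, Left): Player 1 can switch to a2 (13 → 14). Not NE.
(a4, Center): Player 1 can switch to a1 (12 → 14). Not NE.
(a4, Right): Player 1 can switch to a1 (1 → 6). Not NE.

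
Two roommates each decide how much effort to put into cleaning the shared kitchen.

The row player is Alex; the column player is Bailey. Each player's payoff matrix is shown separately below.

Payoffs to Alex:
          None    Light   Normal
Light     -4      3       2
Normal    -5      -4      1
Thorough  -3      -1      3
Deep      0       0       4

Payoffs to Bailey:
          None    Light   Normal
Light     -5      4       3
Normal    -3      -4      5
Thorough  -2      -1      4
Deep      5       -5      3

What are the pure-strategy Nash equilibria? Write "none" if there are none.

The pure Nash equilibria are (Light, Light) and (Deep, None).

(Light, None): Alex can switch to Thorough (-4 → -3). Not NE.
(Light, Light): Alex gets 3, best alternative 0; Bailey gets 4, best alternative 3. No profitable deviation — NE.
(Light, Normal): Alex can switch to Thorough (2 → 3). Not NE.
(Normal, None): Alex can switch to Light (-5 → -4). Not NE.
(Normal, Light): Alex can switch to Light (-4 → 3). Not NE.
(Normal, Normal): Alex can switch to Light (1 → 2). Not NE.
(Thorough, None): Alex can switch to Deep (-3 → 0). Not NE.
(Thorough, Light): Alex can switch to Light (-1 → 3). Not NE.
(Thorough, Normal): Alex can switch to Deep (3 → 4). Not NE.
(Deep, None): Alex gets 0, best alternative -3; Bailey gets 5, best alternative 3. No profitable deviation — NE.
(Deep, Light): Alex can switch to Light (0 → 3). Not NE.
(Deep, Normal): Bailey can switch to None (3 → 5). Not NE.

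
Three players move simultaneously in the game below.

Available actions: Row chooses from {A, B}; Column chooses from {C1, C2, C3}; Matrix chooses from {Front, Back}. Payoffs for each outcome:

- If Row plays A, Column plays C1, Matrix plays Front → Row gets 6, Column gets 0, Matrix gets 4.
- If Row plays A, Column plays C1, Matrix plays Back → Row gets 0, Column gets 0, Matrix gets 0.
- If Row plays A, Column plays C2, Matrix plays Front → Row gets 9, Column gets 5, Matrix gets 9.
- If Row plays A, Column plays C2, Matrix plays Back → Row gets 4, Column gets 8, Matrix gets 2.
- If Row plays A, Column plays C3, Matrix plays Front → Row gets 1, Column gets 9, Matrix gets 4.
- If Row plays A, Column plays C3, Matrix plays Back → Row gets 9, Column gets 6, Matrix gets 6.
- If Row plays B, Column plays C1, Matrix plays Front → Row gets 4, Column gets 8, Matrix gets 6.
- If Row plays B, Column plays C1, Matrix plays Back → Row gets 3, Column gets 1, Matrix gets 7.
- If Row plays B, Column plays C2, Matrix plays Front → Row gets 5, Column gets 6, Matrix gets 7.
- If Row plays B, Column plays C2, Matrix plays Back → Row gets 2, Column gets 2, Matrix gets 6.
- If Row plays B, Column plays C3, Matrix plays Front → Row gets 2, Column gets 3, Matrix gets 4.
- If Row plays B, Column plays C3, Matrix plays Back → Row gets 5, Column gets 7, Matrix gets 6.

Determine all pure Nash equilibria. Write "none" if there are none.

No pure-strategy Nash equilibrium.

Row against (C1, Front): payoffs 6, 4 → best response A.
Row against (C1, Back): payoffs 0, 3 → best response B.
Row against (C2, Front): payoffs 9, 5 → best response A.
Row against (C2, Back): payoffs 4, 2 → best response A.
Row against (C3, Front): payoffs 1, 2 → best response B.
Row against (C3, Back): payoffs 9, 5 → best response A.
Column against (A, Front): payoffs 0, 5, 9 → best response C3.
Column against (A, Back): payoffs 0, 8, 6 → best response C2.
Column against (B, Front): payoffs 8, 6, 3 → best response C1.
Column against (B, Back): payoffs 1, 2, 7 → best response C3.
Matrix against (A, C1): payoffs 4, 0 → best response Front.
Matrix against (A, C2): payoffs 9, 2 → best response Front.
Matrix against (A, C3): payoffs 4, 6 → best response Back.
Matrix against (B, C1): payoffs 6, 7 → best response Back.
Matrix against (B, C2): payoffs 7, 6 → best response Front.
Matrix against (B, C3): payoffs 4, 6 → best response Back.
No profile is a mutual best response for all players.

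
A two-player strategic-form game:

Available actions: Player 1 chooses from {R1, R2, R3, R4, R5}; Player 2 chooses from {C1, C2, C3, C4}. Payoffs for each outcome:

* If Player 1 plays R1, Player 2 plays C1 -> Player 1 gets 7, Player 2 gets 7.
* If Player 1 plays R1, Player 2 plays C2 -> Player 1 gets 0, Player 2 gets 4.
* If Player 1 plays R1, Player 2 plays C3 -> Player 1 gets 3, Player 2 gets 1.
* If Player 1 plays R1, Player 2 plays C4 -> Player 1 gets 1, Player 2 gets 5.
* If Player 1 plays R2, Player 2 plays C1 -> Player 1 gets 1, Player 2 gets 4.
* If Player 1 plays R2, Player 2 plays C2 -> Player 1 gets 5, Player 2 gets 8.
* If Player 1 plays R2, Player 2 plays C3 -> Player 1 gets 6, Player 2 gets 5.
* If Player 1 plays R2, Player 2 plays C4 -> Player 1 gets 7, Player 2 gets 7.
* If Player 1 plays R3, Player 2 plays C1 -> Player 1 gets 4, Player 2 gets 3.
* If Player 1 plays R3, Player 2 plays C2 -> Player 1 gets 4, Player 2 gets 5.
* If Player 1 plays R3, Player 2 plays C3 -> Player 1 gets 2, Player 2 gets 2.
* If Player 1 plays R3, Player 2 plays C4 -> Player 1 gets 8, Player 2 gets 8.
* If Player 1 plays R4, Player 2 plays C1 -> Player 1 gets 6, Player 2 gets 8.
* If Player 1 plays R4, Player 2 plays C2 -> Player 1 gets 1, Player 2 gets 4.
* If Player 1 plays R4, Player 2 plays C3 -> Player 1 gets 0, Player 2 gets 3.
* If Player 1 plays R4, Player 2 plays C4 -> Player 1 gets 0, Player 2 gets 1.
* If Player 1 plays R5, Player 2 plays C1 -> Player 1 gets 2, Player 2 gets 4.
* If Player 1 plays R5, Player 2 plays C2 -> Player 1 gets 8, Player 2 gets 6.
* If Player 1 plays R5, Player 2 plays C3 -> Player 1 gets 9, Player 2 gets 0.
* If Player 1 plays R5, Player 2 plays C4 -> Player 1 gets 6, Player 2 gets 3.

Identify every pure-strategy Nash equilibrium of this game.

Player 1 against C1: payoffs 7, 1, 4, 6, 2 → best response R1.
Player 1 against C2: payoffs 0, 5, 4, 1, 8 → best response R5.
Player 1 against C3: payoffs 3, 6, 2, 0, 9 → best response R5.
Player 1 against C4: payoffs 1, 7, 8, 0, 6 → best response R3.
Player 2 against R1: payoffs 7, 4, 1, 5 → best response C1.
Player 2 against R2: payoffs 4, 8, 5, 7 → best response C2.
Player 2 against R3: payoffs 3, 5, 2, 8 → best response C4.
Player 2 against R4: payoffs 8, 4, 3, 1 → best response C1.
Player 2 against R5: payoffs 4, 6, 0, 3 → best response C2.
Mutual best responses: (R1, C1); (R3, C4); (R5, C2).

Pure-strategy Nash equilibria: (R1, C1); (R3, C4); (R5, C2)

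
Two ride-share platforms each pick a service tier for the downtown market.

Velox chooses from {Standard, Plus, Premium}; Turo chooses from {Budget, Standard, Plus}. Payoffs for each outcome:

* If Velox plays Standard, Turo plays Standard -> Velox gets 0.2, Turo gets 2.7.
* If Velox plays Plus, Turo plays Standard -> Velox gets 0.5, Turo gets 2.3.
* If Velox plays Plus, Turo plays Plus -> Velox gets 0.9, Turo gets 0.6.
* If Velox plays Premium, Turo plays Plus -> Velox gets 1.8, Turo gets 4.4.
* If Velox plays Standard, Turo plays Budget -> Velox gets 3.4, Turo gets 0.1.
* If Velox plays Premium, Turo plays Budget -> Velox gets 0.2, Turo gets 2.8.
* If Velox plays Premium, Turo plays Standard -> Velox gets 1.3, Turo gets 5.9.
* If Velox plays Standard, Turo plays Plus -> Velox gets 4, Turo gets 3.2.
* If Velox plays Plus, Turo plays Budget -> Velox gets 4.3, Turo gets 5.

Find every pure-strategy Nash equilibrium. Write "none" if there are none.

(Standard, Budget): Velox can switch to Plus (3.4 → 4.3). Not NE.
(Standard, Standard): Velox can switch to Plus (0.2 → 0.5). Not NE.
(Standard, Plus): Velox gets 4, best alternative 1.8; Turo gets 3.2, best alternative 2.7. No profitable deviation — NE.
(Plus, Budget): Velox gets 4.3, best alternative 3.4; Turo gets 5, best alternative 2.3. No profitable deviation — NE.
(Plus, Standard): Velox can switch to Premium (0.5 → 1.3). Not NE.
(Plus, Plus): Velox can switch to Standard (0.9 → 4). Not NE.
(Premium, Budget): Velox can switch to Standard (0.2 → 3.4). Not NE.
(Premium, Standard): Velox gets 1.3, best alternative 0.5; Turo gets 5.9, best alternative 4.4. No profitable deviation — NE.
(Premium, Plus): Velox can switch to Standard (1.8 → 4). Not NE.

(Standard, Plus); (Plus, Budget); (Premium, Standard)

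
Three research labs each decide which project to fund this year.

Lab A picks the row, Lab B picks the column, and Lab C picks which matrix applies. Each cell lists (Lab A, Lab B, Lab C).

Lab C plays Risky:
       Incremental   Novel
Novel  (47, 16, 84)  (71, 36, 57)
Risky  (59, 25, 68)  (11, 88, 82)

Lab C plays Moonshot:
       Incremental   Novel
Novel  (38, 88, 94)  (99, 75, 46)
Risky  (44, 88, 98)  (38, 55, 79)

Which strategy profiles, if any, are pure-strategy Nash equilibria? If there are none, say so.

For each strategy profile, look for a profitable unilateral deviation.
(Novel, Incremental, Risky): Lab A can switch to Risky (47 → 59). Not NE.
(Novel, Incremental, Moonshot): Lab A can switch to Risky (38 → 44). Not NE.
(Novel, Novel, Risky): Lab A gets 71, best alternative 11; Lab B gets 36, best alternative 16; Lab C gets 57, best alternative 46. No profitable deviation — NE.
(Novel, Novel, Moonshot): Lab B can switch to Incremental (75 → 88). Not NE.
(Risky, Incremental, Risky): Lab B can switch to Novel (25 → 88). Not NE.
(Risky, Incremental, Moonshot): Lab A gets 44, best alternative 38; Lab B gets 88, best alternative 55; Lab C gets 98, best alternative 68. No profitable deviation — NE.
(Risky, Novel, Risky): Lab A can switch to Novel (11 → 71). Not NE.
(Risky, Novel, Moonshot): Lab A can switch to Novel (38 → 99). Not NE.

The pure Nash equilibria are (Novel, Novel, Risky) and (Risky, Incremental, Moonshot).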